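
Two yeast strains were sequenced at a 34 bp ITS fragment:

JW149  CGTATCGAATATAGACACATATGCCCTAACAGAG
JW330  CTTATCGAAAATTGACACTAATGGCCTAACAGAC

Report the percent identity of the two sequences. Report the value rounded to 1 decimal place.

79.4%

Differing sites — 2:G/T; 10:T/A; 13:A/T; 19:A/T; 20:T/A; 24:C/G; 34:G/C.
27 of the 34 sites match, so the percent identity is 27/34 × 100 = 79.4%.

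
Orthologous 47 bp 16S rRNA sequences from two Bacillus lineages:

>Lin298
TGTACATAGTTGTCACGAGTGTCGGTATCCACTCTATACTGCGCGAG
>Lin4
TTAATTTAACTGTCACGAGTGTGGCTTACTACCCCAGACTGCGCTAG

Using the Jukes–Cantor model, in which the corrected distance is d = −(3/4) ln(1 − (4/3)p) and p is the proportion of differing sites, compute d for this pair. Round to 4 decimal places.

0.4157

Mismatches occur at site 2 (G/T), site 3 (T/A), site 5 (C/T), site 6 (A/T), site 9 (G/A), site 10 (T/C), site 23 (C/G), site 25 (G/C), site 27 (A/T), site 28 (T/A), site 30 (C/T), site 33 (T/C), site 35 (T/C), site 37 (T/G), site 45 (G/T).
p = 15/47 = 0.319149.
d = −0.75 · ln(1 − (4/3)·0.319149) = −0.75 · ln(0.574468) = −0.75 · (-0.554311) = 0.4157.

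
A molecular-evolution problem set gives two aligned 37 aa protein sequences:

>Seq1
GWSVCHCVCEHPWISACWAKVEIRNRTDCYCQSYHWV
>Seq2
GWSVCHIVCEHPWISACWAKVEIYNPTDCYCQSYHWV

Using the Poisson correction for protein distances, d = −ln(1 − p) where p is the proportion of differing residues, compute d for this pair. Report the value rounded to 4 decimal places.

0.0846

The sequences differ at positions 7 (C/I), 24 (R/Y), 26 (R/P).
p = 3/37 = 0.081081.
d = −ln(1 − 0.081081) = −ln(0.918919) = 0.0846.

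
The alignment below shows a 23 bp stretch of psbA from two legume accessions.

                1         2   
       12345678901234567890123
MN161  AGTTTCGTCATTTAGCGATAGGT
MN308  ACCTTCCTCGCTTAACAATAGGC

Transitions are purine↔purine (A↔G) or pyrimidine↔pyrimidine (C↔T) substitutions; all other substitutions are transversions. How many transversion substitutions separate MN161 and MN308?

2

Mismatches occur at site 2 (G→C, transversion), site 3 (T→C, transition), site 7 (G→C, transversion), site 10 (A→G, transition), site 11 (T→C, transition), site 15 (G→A, transition), site 17 (G→A, transition), site 23 (T→C, transition).
Of the 8 differences, 6 transitions and 2 transversions, so the answer is 2.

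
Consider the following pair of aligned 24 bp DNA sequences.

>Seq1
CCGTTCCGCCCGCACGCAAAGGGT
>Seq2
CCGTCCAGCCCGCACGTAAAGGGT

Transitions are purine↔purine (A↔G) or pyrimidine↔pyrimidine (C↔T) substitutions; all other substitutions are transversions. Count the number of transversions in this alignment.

Mismatches occur at site 5 (T→C, transition), site 7 (C→A, transversion), site 17 (C→T, transition).
Of the 3 differences, 2 transitions and 1 transversion, so the answer is 1.

1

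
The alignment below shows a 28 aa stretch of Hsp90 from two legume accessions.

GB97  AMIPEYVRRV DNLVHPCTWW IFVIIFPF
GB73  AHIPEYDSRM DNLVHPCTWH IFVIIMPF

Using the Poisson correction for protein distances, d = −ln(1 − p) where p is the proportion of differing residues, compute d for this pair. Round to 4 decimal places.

0.2412

The sequences differ at positions 2 (M/H), 7 (V/D), 8 (R/S), 10 (V/M), 20 (W/H), 26 (F/M).
p = 6/28 = 0.214286.
d = −ln(1 − 0.214286) = −ln(0.785714) = 0.2412.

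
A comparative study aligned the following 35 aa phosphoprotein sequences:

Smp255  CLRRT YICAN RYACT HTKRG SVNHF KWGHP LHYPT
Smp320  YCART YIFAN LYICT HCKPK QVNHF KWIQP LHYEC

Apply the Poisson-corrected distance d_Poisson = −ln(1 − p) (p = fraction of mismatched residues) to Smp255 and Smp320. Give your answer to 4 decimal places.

0.5108

The sequences differ at positions 1 (C/Y), 2 (L/C), 3 (R/A), 8 (C/F), 11 (R/L), 13 (A/I), 17 (T/C), 19 (R/P), 20 (G/K), 21 (S/Q), 28 (G/I), 29 (H/Q), 34 (P/E), 35 (T/C).
p = 14/35 = 0.400000.
d = −ln(1 − 0.400000) = −ln(0.600000) = 0.5108.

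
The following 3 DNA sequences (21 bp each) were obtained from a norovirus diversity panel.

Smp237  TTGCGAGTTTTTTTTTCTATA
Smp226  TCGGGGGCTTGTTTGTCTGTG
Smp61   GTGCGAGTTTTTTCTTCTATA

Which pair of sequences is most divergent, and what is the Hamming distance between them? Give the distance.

Pairwise Hamming distances:
  Smp237 vs Smp226: 8
  Smp237 vs Smp61: 2
  Smp226 vs Smp61: 10
The largest is 10, between Smp226 and Smp61.

10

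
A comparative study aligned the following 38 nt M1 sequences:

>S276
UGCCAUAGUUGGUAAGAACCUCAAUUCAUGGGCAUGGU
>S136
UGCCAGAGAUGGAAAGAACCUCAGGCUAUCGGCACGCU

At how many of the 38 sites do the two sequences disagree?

The sequences differ at positions 6 (U/G), 9 (U/A), 13 (U/A), 24 (A/G), 25 (U/G), 26 (U/C), 27 (C/U), 30 (G/C), 35 (U/C), 37 (G/C).
That gives 10 mismatches out of 38 aligned sites, so the Hamming distance is 10.

10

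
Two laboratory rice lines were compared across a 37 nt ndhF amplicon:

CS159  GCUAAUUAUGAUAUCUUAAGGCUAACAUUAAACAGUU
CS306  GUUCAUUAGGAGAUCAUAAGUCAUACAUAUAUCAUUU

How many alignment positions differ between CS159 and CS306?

The sequences differ at positions 2 (C/U), 4 (A/C), 9 (U/G), 12 (U/G), 16 (U/A), 21 (G/U), 23 (U/A), 24 (A/U), 29 (U/A), 30 (A/U), 32 (A/U), 35 (G/U).
That gives 12 mismatches out of 37 aligned sites, so the Hamming distance is 12.

12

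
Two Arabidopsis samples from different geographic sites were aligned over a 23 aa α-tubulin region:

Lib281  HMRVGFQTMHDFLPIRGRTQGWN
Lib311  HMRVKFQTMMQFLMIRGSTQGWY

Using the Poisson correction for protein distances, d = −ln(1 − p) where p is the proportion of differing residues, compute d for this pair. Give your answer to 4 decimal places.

0.3023

Mismatches occur at site 5 (G→K), site 10 (H→M), site 11 (D→Q), site 14 (P→M), site 18 (R→S), site 23 (N→Y).
p = 6/23 = 0.260870.
d = −ln(1 − 0.260870) = −ln(0.739130) = 0.3023.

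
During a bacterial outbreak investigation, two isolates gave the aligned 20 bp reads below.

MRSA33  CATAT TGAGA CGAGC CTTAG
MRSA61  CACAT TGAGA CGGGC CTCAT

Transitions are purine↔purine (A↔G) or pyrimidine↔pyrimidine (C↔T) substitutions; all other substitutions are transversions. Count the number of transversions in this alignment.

Differing sites — 3:T/C (Ti); 13:A/G (Ti); 18:T/C (Ti); 20:G/T (Tv).
Of the 4 differences, 3 transitions and 1 transversion, so the answer is 1.

1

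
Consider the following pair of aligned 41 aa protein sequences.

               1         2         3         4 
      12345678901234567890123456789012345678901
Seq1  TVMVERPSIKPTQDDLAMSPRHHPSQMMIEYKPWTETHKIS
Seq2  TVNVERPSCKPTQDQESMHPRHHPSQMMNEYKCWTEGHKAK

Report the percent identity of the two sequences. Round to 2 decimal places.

73.17%

Differing sites — 3:M/N; 9:I/C; 15:D/Q; 16:L/E; 17:A/S; 19:S/H; 29:I/N; 33:P/C; 37:T/G; 40:I/A; 41:S/K.
30 of the 41 sites match, so the percent identity is 30/41 × 100 = 73.17%.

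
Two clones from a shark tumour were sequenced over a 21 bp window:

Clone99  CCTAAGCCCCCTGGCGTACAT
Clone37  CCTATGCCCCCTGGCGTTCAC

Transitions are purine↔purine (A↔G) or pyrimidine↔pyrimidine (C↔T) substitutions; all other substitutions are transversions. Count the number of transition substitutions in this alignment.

1

Differing sites — 5:A/T (Tv); 18:A/T (Tv); 21:T/C (Ti).
Of the 3 differences, 1 transition and 2 transversions, so the answer is 1.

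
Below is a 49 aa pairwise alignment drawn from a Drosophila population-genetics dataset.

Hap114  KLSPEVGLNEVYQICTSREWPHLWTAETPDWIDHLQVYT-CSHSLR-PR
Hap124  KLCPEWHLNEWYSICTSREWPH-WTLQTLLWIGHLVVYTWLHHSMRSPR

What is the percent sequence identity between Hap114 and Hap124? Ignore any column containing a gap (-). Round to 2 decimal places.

Excluding the 3 gap columns leaves 46 comparable sites.
The sequences differ at positions 3 (S/C), 6 (V/W), 7 (G/H), 11 (V/W), 13 (Q/S), 26 (A/L), 27 (E/Q), 29 (P/L), 30 (D/L), 33 (D/G), 36 (Q/V), 41 (C/L), 42 (S/H), 45 (L/M).
32 of the 46 comparable sites match, so the percent identity is 32/46 × 100 = 69.57%.

69.57%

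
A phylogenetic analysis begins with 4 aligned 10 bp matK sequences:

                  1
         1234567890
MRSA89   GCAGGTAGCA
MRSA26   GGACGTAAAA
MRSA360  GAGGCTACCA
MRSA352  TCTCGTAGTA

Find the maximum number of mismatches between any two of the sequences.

Pairwise Hamming distances:
  MRSA89 vs MRSA26: 4
  MRSA89 vs MRSA360: 4
  MRSA89 vs MRSA352: 4
  MRSA26 vs MRSA360: 6
  MRSA26 vs MRSA352: 5
  MRSA360 vs MRSA352: 7
The largest is 7, between MRSA360 and MRSA352.

7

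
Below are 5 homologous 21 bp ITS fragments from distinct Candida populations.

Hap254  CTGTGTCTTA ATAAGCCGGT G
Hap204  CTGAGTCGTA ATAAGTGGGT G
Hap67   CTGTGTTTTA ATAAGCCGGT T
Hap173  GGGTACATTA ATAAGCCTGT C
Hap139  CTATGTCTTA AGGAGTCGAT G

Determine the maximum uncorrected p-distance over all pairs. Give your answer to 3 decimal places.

0.571

Pairwise Hamming distances:
  Hap254 vs Hap204: 4
  Hap254 vs Hap67: 2
  Hap254 vs Hap173: 7
  Hap254 vs Hap139: 5
  Hap204 vs Hap67: 6
  Hap204 vs Hap173: 11
  Hap204 vs Hap139: 7
  Hap67 vs Hap173: 7
  Hap67 vs Hap139: 7
  Hap173 vs Hap139: 12
The largest is 12 mismatches, between Hap173 and Hap139; p = 12/21 = 0.571.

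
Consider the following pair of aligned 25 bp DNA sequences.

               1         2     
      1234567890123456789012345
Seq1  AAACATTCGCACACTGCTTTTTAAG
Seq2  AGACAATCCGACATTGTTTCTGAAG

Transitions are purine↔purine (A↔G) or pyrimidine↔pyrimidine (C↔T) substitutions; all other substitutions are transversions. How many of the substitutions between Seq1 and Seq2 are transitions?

4

The sequences differ at positions 2 (A/G, transition), 6 (T/A, transversion), 9 (G/C, transversion), 10 (C/G, transversion), 14 (C/T, transition), 17 (C/T, transition), 20 (T/C, transition), 22 (T/G, transversion).
Of the 8 differences, 4 transitions and 4 transversions, so the answer is 4.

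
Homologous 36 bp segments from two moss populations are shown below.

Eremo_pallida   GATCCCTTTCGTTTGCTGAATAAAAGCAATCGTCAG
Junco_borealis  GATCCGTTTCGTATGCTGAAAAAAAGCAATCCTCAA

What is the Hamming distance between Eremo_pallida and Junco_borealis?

Mismatches occur at site 6 (C↔G), site 13 (T↔A), site 21 (T↔A), site 32 (G↔C), site 36 (G↔A).
That gives 5 mismatches out of 36 aligned sites, so the Hamming distance is 5.

5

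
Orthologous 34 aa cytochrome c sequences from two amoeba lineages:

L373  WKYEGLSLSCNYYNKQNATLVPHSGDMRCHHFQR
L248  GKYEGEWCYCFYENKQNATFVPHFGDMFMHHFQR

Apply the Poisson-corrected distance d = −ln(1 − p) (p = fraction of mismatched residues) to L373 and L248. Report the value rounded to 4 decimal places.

Mismatches occur at site 1 (W↔G), site 6 (L↔E), site 7 (S↔W), site 8 (L↔C), site 9 (S↔Y), site 11 (N↔F), site 13 (Y↔E), site 20 (L↔F), site 24 (S↔F), site 28 (R↔F), site 29 (C↔M).
p = 11/34 = 0.323529.
d = −ln(1 − 0.323529) = −ln(0.676471) = 0.3909.

0.3909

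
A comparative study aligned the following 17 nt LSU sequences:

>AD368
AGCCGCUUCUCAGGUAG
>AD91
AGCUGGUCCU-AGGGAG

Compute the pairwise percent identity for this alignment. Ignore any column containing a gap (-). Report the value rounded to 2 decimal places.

75.00%

Excluding the 1 gap column leaves 16 comparable sites.
The sequences differ at positions 4 (C/U), 6 (C/G), 8 (U/C), 15 (U/G).
12 of the 16 comparable sites match, so the percent identity is 12/16 × 100 = 75.00%.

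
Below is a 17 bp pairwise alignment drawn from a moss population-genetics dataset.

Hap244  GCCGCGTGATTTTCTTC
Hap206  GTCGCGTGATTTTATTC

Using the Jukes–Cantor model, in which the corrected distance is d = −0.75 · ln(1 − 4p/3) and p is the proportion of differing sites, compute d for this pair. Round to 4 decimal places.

0.1280

Differing sites — 2:C/T; 14:C/A.
p = 2/17 = 0.117647.
d = −0.75 · ln(1 − (4/3)·0.117647) = −0.75 · ln(0.843137) = −0.75 · (-0.170626) = 0.1280.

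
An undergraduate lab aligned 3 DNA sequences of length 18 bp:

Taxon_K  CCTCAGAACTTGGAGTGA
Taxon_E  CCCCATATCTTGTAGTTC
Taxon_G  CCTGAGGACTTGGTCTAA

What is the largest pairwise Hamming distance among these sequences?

10

Pairwise Hamming distances:
  Taxon_K vs Taxon_E: 6
  Taxon_K vs Taxon_G: 5
  Taxon_E vs Taxon_G: 10
The largest is 10, between Taxon_E and Taxon_G.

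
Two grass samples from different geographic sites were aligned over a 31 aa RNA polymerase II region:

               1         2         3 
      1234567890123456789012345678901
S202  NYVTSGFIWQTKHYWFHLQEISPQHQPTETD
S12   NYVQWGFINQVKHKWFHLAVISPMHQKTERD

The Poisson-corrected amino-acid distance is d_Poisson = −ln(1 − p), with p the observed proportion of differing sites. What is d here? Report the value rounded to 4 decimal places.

0.3895

Differing sites — 4:T/Q; 5:S/W; 9:W/N; 11:T/V; 14:Y/K; 19:Q/A; 20:E/V; 24:Q/M; 27:P/K; 30:T/R.
p = 10/31 = 0.322581.
d = −ln(1 − 0.322581) = −ln(0.677419) = 0.3895.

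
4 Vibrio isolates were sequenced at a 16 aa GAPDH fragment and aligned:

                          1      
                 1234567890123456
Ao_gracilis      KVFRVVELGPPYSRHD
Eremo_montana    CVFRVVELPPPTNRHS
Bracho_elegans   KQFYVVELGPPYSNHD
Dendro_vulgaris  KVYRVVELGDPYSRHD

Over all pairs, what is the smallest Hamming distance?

Pairwise Hamming distances:
  Ao_gracilis vs Eremo_montana: 5
  Ao_gracilis vs Bracho_elegans: 3
  Ao_gracilis vs Dendro_vulgaris: 2
  Eremo_montana vs Bracho_elegans: 8
  Eremo_montana vs Dendro_vulgaris: 7
  Bracho_elegans vs Dendro_vulgaris: 5
The smallest is 2, between Ao_gracilis and Dendro_vulgaris.

2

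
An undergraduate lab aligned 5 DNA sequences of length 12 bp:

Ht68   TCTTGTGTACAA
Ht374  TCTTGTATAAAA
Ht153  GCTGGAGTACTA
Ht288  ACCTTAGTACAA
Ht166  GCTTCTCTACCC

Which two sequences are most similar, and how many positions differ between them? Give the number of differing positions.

2

Pairwise Hamming distances:
  Ht68 vs Ht374: 2
  Ht68 vs Ht153: 4
  Ht68 vs Ht288: 4
  Ht68 vs Ht166: 5
  Ht374 vs Ht153: 6
  Ht374 vs Ht288: 6
  Ht374 vs Ht166: 6
  Ht153 vs Ht288: 5
  Ht153 vs Ht166: 6
  Ht288 vs Ht166: 7
The smallest is 2, between Ht68 and Ht374.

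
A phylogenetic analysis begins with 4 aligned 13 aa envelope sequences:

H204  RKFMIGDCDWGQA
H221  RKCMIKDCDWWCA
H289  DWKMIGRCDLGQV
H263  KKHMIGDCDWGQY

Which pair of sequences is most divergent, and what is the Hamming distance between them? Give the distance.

Pairwise Hamming distances:
  H204 vs H221: 4
  H204 vs H289: 6
  H204 vs H263: 3
  H221 vs H289: 9
  H221 vs H263: 6
  H289 vs H263: 6
The largest is 9, between H221 and H289.

9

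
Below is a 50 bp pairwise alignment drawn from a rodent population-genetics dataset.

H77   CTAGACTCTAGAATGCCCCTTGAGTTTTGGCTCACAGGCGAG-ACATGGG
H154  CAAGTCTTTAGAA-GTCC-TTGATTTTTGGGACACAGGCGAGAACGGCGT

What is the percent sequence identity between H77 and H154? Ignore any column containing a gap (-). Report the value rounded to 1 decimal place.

76.6%

Excluding the 3 gap columns leaves 47 comparable sites.
Mismatches occur at site 2 (T↔A), site 5 (A↔T), site 8 (C↔T), site 16 (C↔T), site 24 (G↔T), site 31 (C↔G), site 32 (T↔A), site 46 (A↔G), site 47 (T↔G), site 48 (G↔C), site 50 (G↔T).
36 of the 47 comparable sites match, so the percent identity is 36/47 × 100 = 76.6%.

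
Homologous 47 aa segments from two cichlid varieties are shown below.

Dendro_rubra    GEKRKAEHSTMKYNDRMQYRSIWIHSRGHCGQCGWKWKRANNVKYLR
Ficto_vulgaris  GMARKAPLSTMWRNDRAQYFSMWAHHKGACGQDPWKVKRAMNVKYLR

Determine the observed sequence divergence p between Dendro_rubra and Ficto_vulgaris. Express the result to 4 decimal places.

Differing sites — 2:E/M; 3:K/A; 7:E/P; 8:H/L; 12:K/W; 13:Y/R; 17:M/A; 20:R/F; 22:I/M; 24:I/A; 26:S/H; 27:R/K; 29:H/A; 33:C/D; 34:G/P; 37:W/V; 41:N/M.
There are 17 differences over 47 sites, so p = 17/47 = 0.3617.

0.3617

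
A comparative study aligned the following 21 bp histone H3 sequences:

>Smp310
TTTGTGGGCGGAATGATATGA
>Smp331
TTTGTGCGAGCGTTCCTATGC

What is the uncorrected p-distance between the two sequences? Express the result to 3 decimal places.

0.381

Mismatches occur at site 7 (G→C), site 9 (C→A), site 11 (G→C), site 12 (A→G), site 13 (A→T), site 15 (G→C), site 16 (A→C), site 21 (A→C).
There are 8 differences over 21 sites, so p = 8/21 = 0.381.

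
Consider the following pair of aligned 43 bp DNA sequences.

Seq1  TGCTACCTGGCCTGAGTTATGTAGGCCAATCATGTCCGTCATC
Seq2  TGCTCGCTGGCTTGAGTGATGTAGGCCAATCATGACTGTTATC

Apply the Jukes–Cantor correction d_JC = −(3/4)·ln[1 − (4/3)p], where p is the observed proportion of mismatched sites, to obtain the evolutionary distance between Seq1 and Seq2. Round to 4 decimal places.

The sequences differ at positions 5 (A/C), 6 (C/G), 12 (C/T), 18 (T/G), 35 (T/A), 37 (C/T), 40 (C/T).
p = 7/43 = 0.162791.
d = −0.75 · ln(1 − (4/3)·0.162791) = −0.75 · ln(0.782945) = −0.75 · (-0.244693) = 0.1835.

0.1835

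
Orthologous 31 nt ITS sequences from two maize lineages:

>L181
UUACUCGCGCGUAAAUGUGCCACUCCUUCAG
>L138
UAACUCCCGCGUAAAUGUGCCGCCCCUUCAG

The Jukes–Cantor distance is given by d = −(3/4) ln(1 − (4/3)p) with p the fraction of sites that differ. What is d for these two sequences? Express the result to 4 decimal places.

Differing sites — 2:U/A; 7:G/C; 22:A/G; 24:U/C.
p = 4/31 = 0.129032.
d = −0.75 · ln(1 − (4/3)·0.129032) = −0.75 · ln(0.827957) = −0.75 · (-0.188794) = 0.1416.

0.1416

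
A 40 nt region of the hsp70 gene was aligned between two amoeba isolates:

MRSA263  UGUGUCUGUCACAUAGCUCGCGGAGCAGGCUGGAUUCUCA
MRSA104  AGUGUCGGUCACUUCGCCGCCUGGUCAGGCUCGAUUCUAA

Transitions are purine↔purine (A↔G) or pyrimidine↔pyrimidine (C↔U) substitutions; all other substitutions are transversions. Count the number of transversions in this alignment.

10

The sequences differ at positions 1 (U/A, transversion), 7 (U/G, transversion), 13 (A/U, transversion), 15 (A/C, transversion), 18 (U/C, transition), 19 (C/G, transversion), 20 (G/C, transversion), 22 (G/U, transversion), 24 (A/G, transition), 25 (G/U, transversion), 32 (G/C, transversion), 39 (C/A, transversion).
Of the 12 differences, 2 transitions and 10 transversions, so the answer is 10.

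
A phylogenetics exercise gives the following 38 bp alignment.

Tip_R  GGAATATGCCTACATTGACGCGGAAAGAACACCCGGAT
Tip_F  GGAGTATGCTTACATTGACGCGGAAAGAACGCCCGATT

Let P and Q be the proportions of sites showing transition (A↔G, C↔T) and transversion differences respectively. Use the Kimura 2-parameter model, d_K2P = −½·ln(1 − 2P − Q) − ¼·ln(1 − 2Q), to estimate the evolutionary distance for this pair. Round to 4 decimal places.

Differing sites — 4:A/G (Ti); 10:C/T (Ti); 31:A/G (Ti); 36:G/A (Ti); 37:A/T (Tv).
Of the 5 differences, 4 transitions and 1 transversion over 38 sites: P = 4/38 = 0.105263, Q = 1/38 = 0.026316.
d = −0.5·ln(0.763158) − 0.25·ln(0.947368) = −0.5·(-0.270290) − 0.25·(-0.054068) = 0.1487.

0.1487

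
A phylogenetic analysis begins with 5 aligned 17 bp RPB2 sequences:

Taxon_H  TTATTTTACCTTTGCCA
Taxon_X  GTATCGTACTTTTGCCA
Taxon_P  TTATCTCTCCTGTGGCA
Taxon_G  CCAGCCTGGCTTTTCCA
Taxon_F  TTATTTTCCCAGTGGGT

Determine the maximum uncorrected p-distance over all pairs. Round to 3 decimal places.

0.765

Pairwise Hamming distances:
  Taxon_H vs Taxon_X: 4
  Taxon_H vs Taxon_P: 5
  Taxon_H vs Taxon_G: 8
  Taxon_H vs Taxon_F: 6
  Taxon_X vs Taxon_P: 7
  Taxon_X vs Taxon_G: 8
  Taxon_X vs Taxon_F: 10
  Taxon_P vs Taxon_G: 10
  Taxon_P vs Taxon_F: 6
  Taxon_G vs Taxon_F: 13
The largest is 13 mismatches, between Taxon_G and Taxon_F; p = 13/17 = 0.765.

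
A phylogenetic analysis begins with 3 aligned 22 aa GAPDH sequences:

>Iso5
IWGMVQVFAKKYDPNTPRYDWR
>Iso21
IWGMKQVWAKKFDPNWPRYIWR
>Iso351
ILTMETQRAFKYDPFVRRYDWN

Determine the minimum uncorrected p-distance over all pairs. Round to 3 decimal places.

0.227

Pairwise Hamming distances:
  Iso5 vs Iso21: 5
  Iso5 vs Iso351: 11
  Iso21 vs Iso351: 13
The smallest is 5 mismatches, between Iso5 and Iso21; p = 5/22 = 0.227.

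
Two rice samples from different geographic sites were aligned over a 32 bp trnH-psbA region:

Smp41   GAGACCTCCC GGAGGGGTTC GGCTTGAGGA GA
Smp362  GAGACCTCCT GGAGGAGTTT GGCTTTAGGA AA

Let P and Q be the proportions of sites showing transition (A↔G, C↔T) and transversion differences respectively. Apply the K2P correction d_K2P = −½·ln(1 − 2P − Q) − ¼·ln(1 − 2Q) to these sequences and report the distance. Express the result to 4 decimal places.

0.1813

Mismatches occur at site 10 (C↔T, transition), site 16 (G↔A, transition), site 20 (C↔T, transition), site 26 (G↔T, transversion), site 31 (G↔A, transition).
Of the 5 differences, 4 transitions and 1 transversion over 32 sites: P = 4/32 = 0.125000, Q = 1/32 = 0.031250.
d = −0.5·ln(0.718750) − 0.25·ln(0.937500) = −0.5·(-0.330242) − 0.25·(-0.064539) = 0.1813.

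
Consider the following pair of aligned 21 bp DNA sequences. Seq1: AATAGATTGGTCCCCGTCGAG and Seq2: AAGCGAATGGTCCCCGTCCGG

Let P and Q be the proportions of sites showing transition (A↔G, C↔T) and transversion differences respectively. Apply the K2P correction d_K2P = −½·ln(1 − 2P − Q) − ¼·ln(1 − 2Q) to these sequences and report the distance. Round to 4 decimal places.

Differing sites — 3:T/G (Tv); 4:A/C (Tv); 7:T/A (Tv); 19:G/C (Tv); 20:A/G (Ti).
Of the 5 differences, 1 transition and 4 transversions over 21 sites: P = 1/21 = 0.047619, Q = 4/21 = 0.190476.
d = −0.5·ln(0.714286) − 0.25·ln(0.619048) = −0.5·(-0.336472) − 0.25·(-0.479572) = 0.2881.

0.2881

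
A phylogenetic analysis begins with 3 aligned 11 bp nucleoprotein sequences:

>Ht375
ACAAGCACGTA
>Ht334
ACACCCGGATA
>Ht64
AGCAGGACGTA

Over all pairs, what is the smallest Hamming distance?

Pairwise Hamming distances:
  Ht375 vs Ht334: 5
  Ht375 vs Ht64: 3
  Ht334 vs Ht64: 8
The smallest is 3, between Ht375 and Ht64.

3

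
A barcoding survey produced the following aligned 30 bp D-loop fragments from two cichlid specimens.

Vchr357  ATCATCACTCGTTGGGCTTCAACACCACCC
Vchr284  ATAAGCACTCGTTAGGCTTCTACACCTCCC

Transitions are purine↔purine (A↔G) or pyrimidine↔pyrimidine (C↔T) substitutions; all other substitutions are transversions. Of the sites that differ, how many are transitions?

1

Differing sites — 3:C/A (Tv); 5:T/G (Tv); 14:G/A (Ti); 21:A/T (Tv); 27:A/T (Tv).
Of the 5 differences, 1 transition and 4 transversions, so the answer is 1.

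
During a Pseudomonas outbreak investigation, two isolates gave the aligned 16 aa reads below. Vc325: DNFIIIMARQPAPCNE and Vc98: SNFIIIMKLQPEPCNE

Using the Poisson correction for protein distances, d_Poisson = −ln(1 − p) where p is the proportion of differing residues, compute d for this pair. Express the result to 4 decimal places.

The sequences differ at positions 1 (D/S), 8 (A/K), 9 (R/L), 12 (A/E).
p = 4/16 = 0.250000.
d = −ln(1 − 0.250000) = −ln(0.750000) = 0.2877.

0.2877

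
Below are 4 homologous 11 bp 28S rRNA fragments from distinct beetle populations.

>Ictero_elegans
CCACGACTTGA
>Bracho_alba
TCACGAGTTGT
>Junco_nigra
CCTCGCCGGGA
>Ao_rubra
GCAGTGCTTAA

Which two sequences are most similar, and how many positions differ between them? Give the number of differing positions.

Pairwise Hamming distances:
  Ictero_elegans vs Bracho_alba: 3
  Ictero_elegans vs Junco_nigra: 4
  Ictero_elegans vs Ao_rubra: 5
  Bracho_alba vs Junco_nigra: 7
  Bracho_alba vs Ao_rubra: 7
  Junco_nigra vs Ao_rubra: 8
The smallest is 3, between Ictero_elegans and Bracho_alba.

3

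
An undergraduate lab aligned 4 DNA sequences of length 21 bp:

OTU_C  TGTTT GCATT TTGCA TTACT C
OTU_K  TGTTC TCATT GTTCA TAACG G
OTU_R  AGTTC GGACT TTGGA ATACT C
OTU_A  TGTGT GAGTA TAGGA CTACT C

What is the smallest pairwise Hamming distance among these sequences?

6

Pairwise Hamming distances:
  OTU_C vs OTU_K: 7
  OTU_C vs OTU_R: 6
  OTU_C vs OTU_A: 7
  OTU_K vs OTU_R: 11
  OTU_K vs OTU_A: 14
  OTU_R vs OTU_A: 9
The smallest is 6, between OTU_C and OTU_R.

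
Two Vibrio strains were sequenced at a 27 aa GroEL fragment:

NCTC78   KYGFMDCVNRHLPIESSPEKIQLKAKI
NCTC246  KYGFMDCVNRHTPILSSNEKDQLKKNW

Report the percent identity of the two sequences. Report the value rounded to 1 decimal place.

74.1%

Differing sites — 12:L/T; 15:E/L; 18:P/N; 21:I/D; 25:A/K; 26:K/N; 27:I/W.
20 of the 27 sites match, so the percent identity is 20/27 × 100 = 74.1%.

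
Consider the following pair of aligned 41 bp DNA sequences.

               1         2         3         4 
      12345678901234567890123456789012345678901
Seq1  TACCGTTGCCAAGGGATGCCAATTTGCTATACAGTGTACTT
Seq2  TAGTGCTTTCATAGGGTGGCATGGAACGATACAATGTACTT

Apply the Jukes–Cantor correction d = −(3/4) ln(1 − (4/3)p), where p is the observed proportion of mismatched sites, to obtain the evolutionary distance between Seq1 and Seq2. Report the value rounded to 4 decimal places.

0.5510

Mismatches occur at site 3 (C/G), site 4 (C/T), site 6 (T/C), site 8 (G/T), site 9 (C/T), site 12 (A/T), site 13 (G/A), site 16 (A/G), site 19 (C/G), site 22 (A/T), site 23 (T/G), site 24 (T/G), site 25 (T/A), site 26 (G/A), site 28 (T/G), site 34 (G/A).
p = 16/41 = 0.390244.
d = −0.75 · ln(1 − (4/3)·0.390244) = −0.75 · ln(0.479675) = −0.75 · (-0.734646) = 0.5510.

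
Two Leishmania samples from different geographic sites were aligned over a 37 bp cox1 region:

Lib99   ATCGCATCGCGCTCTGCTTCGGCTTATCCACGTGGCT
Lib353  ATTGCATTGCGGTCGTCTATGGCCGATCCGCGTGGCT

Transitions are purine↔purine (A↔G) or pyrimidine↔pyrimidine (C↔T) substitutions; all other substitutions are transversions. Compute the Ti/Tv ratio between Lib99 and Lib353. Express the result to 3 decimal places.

1.000

Differing sites — 3:C/T (Ti); 8:C/T (Ti); 12:C/G (Tv); 15:T/G (Tv); 16:G/T (Tv); 19:T/A (Tv); 20:C/T (Ti); 24:T/C (Ti); 25:T/G (Tv); 30:A/G (Ti).
Of the 10 differences, 5 transitions and 5 transversions, so Ti/Tv = 5/5 = 1.000.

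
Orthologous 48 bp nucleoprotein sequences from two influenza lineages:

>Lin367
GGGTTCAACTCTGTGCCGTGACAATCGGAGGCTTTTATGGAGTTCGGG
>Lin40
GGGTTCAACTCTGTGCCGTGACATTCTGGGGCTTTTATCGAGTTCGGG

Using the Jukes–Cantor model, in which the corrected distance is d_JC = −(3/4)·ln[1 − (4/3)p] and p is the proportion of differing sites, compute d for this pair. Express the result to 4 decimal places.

0.0883

The sequences differ at positions 24 (A/T), 27 (G/T), 29 (A/G), 39 (G/C).
p = 4/48 = 0.083333.
d = −0.75 · ln(1 − (4/3)·0.083333) = −0.75 · ln(0.888889) = −0.75 · (-0.117783) = 0.0883.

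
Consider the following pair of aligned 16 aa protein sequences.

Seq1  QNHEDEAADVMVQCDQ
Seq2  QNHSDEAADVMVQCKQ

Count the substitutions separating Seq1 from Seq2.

Mismatches occur at site 4 (E↔S), site 15 (D↔K).
That gives 2 mismatches out of 16 aligned sites, so the Hamming distance is 2.

2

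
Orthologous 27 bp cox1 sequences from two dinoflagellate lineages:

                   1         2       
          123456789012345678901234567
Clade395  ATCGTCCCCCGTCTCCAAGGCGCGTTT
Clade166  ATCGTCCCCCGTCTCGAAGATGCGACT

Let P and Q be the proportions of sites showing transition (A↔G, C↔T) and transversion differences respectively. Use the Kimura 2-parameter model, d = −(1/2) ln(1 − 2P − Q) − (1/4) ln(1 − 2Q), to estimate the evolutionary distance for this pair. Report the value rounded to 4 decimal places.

Mismatches occur at site 16 (C↔G, transversion), site 20 (G↔A, transition), site 21 (C↔T, transition), site 25 (T↔A, transversion), site 26 (T↔C, transition).
Of the 5 differences, 3 transitions and 2 transversions over 27 sites: P = 3/27 = 0.111111, Q = 2/27 = 0.074074.
d = −0.5·ln(0.703704) − 0.25·ln(0.851852) = −0.5·(-0.351397) − 0.25·(-0.160342) = 0.2158.

0.2158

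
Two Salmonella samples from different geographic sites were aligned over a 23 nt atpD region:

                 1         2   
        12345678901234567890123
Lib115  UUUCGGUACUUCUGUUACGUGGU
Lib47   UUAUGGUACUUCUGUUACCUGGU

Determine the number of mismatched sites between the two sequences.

The sequences differ at positions 3 (U/A), 4 (C/U), 19 (G/C).
That gives 3 mismatches out of 23 aligned sites, so the Hamming distance is 3.

3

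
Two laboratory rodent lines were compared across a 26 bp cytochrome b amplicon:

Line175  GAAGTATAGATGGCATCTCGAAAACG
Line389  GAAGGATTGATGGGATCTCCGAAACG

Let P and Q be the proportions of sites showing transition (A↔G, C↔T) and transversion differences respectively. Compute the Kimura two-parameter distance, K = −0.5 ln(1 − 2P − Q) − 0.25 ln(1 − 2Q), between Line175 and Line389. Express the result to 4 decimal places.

The sequences differ at positions 5 (T/G, transversion), 8 (A/T, transversion), 14 (C/G, transversion), 20 (G/C, transversion), 21 (A/G, transition).
Of the 5 differences, 1 transition and 4 transversions over 26 sites: P = 1/26 = 0.038462, Q = 4/26 = 0.153846.
d = −0.5·ln(0.769230) − 0.25·ln(0.692308) = −0.5·(-0.262365) − 0.25·(-0.367724) = 0.2231.

0.2231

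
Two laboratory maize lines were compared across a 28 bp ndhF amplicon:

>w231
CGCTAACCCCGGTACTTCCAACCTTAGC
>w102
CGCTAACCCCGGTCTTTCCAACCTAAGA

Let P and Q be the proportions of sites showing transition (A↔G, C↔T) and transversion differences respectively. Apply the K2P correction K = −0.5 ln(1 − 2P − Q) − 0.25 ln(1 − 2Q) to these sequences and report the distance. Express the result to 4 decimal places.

0.1586

Mismatches occur at site 14 (A↔C, transversion), site 15 (C↔T, transition), site 25 (T↔A, transversion), site 28 (C↔A, transversion).
Of the 4 differences, 1 transition and 3 transversions over 28 sites: P = 1/28 = 0.035714, Q = 3/28 = 0.107143.
d = −0.5·ln(0.821429) − 0.25·ln(0.785714) = −0.5·(-0.196710) − 0.25·(-0.241162) = 0.1586.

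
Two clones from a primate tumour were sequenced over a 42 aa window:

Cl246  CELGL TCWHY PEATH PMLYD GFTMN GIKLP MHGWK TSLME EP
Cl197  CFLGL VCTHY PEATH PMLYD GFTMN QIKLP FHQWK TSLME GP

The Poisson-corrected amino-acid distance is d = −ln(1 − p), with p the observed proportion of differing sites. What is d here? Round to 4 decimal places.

0.1823

Differing sites — 2:E/F; 6:T/V; 8:W/T; 26:G/Q; 31:M/F; 33:G/Q; 41:E/G.
p = 7/42 = 0.166667.
d = −ln(1 − 0.166667) = −ln(0.833333) = 0.1823.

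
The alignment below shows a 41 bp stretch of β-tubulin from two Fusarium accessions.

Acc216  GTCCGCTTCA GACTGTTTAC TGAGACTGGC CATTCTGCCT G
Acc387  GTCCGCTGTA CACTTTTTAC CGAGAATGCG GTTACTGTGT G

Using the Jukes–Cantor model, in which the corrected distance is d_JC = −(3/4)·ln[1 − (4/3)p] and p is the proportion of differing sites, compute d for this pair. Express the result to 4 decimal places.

Differing sites — 8:T/G; 9:C/T; 11:G/C; 15:G/T; 21:T/C; 26:C/A; 29:G/C; 30:C/G; 31:C/G; 32:A/T; 34:T/A; 38:C/T; 39:C/G.
p = 13/41 = 0.317073.
d = −0.75 · ln(1 − (4/3)·0.317073) = −0.75 · ln(0.577236) = −0.75 · (-0.549504) = 0.4121.

0.4121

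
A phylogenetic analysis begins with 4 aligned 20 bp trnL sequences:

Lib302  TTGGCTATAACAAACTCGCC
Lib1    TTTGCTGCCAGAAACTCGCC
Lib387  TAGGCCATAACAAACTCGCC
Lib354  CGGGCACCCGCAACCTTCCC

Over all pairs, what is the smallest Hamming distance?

2

Pairwise Hamming distances:
  Lib302 vs Lib1: 5
  Lib302 vs Lib387: 2
  Lib302 vs Lib354: 10
  Lib1 vs Lib387: 7
  Lib1 vs Lib354: 10
  Lib387 vs Lib354: 10
The smallest is 2, between Lib302 and Lib387.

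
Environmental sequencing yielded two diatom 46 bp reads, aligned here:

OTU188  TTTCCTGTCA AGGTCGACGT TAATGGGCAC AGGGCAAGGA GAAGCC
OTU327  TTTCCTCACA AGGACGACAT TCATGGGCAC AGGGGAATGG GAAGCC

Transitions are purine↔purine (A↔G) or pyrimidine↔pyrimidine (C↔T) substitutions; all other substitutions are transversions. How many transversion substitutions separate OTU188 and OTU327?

The sequences differ at positions 7 (G/C, transversion), 8 (T/A, transversion), 14 (T/A, transversion), 19 (G/A, transition), 22 (A/C, transversion), 35 (C/G, transversion), 38 (G/T, transversion), 40 (A/G, transition).
Of the 8 differences, 2 transitions and 6 transversions, so the answer is 6.

6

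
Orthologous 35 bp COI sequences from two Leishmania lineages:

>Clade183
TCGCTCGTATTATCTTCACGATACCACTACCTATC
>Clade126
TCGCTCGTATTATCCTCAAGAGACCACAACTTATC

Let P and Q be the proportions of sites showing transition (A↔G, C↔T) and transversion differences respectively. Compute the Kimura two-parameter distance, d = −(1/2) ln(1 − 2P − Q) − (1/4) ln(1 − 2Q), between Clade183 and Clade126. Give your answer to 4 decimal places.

Differing sites — 15:T/C (Ti); 19:C/A (Tv); 22:T/G (Tv); 28:T/A (Tv); 31:C/T (Ti).
Of the 5 differences, 2 transitions and 3 transversions over 35 sites: P = 2/35 = 0.057143, Q = 3/35 = 0.085714.
d = −0.5·ln(0.800000) − 0.25·ln(0.828572) = −0.5·(-0.223144) − 0.25·(-0.188052) = 0.1586.

0.1586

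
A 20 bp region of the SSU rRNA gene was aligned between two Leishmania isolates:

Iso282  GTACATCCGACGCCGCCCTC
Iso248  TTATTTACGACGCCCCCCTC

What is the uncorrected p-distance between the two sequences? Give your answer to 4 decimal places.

0.2500

Mismatches occur at site 1 (G→T), site 4 (C→T), site 5 (A→T), site 7 (C→A), site 15 (G→C).
There are 5 differences over 20 sites, so p = 5/20 = 0.2500.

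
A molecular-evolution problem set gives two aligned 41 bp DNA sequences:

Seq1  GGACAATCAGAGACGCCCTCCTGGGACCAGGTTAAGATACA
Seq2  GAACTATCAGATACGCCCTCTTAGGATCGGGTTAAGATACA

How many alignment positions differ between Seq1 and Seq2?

7

Differing sites — 2:G/A; 5:A/T; 12:G/T; 21:C/T; 23:G/A; 27:C/T; 29:A/G.
That gives 7 mismatches out of 41 aligned sites, so the Hamming distance is 7.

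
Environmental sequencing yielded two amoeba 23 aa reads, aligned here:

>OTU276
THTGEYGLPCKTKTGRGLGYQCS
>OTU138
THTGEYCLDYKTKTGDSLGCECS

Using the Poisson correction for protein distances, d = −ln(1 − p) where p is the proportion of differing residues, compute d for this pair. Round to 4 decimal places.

Mismatches occur at site 7 (G→C), site 9 (P→D), site 10 (C→Y), site 16 (R→D), site 17 (G→S), site 20 (Y→C), site 21 (Q→E).
p = 7/23 = 0.304348.
d = −ln(1 − 0.304348) = −ln(0.695652) = 0.3629.

0.3629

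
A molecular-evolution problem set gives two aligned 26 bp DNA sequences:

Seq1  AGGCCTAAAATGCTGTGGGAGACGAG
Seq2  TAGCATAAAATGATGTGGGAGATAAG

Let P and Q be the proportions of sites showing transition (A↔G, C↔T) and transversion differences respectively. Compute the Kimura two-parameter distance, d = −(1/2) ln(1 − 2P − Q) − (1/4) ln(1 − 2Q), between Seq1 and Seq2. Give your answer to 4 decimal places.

0.2780

The sequences differ at positions 1 (A/T, transversion), 2 (G/A, transition), 5 (C/A, transversion), 13 (C/A, transversion), 23 (C/T, transition), 24 (G/A, transition).
Of the 6 differences, 3 transitions and 3 transversions over 26 sites: P = 3/26 = 0.115385, Q = 3/26 = 0.115385.
d = −0.5·ln(0.653845) − 0.25·ln(0.769230) = −0.5·(-0.424885) − 0.25·(-0.262365) = 0.2780.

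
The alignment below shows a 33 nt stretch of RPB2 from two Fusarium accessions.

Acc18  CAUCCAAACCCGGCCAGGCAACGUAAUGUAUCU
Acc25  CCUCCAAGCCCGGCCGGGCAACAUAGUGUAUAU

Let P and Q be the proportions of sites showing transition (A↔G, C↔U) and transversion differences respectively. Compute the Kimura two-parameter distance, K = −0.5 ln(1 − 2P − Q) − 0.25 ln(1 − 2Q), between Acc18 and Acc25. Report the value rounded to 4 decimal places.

0.2128

Mismatches occur at site 2 (A/C, transversion), site 8 (A/G, transition), site 16 (A/G, transition), site 23 (G/A, transition), site 26 (A/G, transition), site 32 (C/A, transversion).
Of the 6 differences, 4 transitions and 2 transversions over 33 sites: P = 4/33 = 0.121212, Q = 2/33 = 0.060606.
d = −0.5·ln(0.696970) − 0.25·ln(0.878788) = −0.5·(-0.361013) − 0.25·(-0.129212) = 0.2128.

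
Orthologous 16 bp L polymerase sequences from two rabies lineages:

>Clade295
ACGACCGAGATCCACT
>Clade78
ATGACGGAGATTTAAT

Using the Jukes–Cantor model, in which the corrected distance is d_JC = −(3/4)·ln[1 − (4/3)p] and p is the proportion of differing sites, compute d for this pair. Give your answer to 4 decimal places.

0.4042

The sequences differ at positions 2 (C/T), 6 (C/G), 12 (C/T), 13 (C/T), 15 (C/A).
p = 5/16 = 0.312500.
d = −0.75 · ln(1 − (4/3)·0.312500) = −0.75 · ln(0.583333) = −0.75 · (-0.538997) = 0.4042.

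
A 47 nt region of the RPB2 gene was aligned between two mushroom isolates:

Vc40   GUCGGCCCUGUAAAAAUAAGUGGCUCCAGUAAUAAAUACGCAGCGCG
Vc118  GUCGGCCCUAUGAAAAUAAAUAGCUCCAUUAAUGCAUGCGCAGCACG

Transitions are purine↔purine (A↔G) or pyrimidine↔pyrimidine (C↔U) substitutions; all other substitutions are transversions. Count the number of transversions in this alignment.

The sequences differ at positions 10 (G/A, transition), 12 (A/G, transition), 20 (G/A, transition), 22 (G/A, transition), 29 (G/U, transversion), 34 (A/G, transition), 35 (A/C, transversion), 38 (A/G, transition), 45 (G/A, transition).
Of the 9 differences, 7 transitions and 2 transversions, so the answer is 2.

2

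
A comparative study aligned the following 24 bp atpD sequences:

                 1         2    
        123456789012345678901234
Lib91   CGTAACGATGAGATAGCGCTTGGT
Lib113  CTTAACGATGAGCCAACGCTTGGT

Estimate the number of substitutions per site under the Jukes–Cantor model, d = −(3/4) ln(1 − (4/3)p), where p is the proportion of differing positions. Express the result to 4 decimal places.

0.1885

Differing sites — 2:G/T; 13:A/C; 14:T/C; 16:G/A.
p = 4/24 = 0.166667.
d = −0.75 · ln(1 − (4/3)·0.166667) = −0.75 · ln(0.777777) = −0.75 · (-0.251315) = 0.1885.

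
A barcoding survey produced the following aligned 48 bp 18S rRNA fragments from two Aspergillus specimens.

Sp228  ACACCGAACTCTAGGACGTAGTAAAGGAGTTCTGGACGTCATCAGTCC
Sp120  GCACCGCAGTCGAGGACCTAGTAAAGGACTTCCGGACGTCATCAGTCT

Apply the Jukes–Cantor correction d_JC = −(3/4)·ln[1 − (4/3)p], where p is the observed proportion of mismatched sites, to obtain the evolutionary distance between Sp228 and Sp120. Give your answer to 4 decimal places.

0.1885

Differing sites — 1:A/G; 7:A/C; 9:C/G; 12:T/G; 18:G/C; 29:G/C; 33:T/C; 48:C/T.
p = 8/48 = 0.166667.
d = −0.75 · ln(1 − (4/3)·0.166667) = −0.75 · ln(0.777777) = −0.75 · (-0.251315) = 0.1885.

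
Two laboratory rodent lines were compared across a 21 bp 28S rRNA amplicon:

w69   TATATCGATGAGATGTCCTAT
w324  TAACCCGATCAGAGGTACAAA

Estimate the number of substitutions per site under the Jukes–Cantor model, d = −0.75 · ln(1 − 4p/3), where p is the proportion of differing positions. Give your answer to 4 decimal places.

0.5319

Differing sites — 3:T/A; 4:A/C; 5:T/C; 10:G/C; 14:T/G; 17:C/A; 19:T/A; 21:T/A.
p = 8/21 = 0.380952.
d = −0.75 · ln(1 − (4/3)·0.380952) = −0.75 · ln(0.492064) = −0.75 · (-0.709146) = 0.5319.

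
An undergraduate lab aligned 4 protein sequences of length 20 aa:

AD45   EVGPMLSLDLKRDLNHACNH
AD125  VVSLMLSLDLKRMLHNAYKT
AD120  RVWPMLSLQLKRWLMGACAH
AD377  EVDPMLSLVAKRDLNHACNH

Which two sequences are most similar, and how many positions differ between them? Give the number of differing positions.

3

Pairwise Hamming distances:
  AD45 vs AD125: 9
  AD45 vs AD120: 7
  AD45 vs AD377: 3
  AD125 vs AD120: 10
  AD125 vs AD377: 11
  AD120 vs AD377: 8
The smallest is 3, between AD45 and AD377.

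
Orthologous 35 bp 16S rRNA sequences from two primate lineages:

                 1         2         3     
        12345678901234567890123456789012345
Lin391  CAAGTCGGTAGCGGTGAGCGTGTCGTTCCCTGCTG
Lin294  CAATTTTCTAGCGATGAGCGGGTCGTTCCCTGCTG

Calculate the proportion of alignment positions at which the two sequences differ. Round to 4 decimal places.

The sequences differ at positions 4 (G/T), 6 (C/T), 7 (G/T), 8 (G/C), 14 (G/A), 21 (T/G).
There are 6 differences over 35 sites, so p = 6/35 = 0.1714.

0.1714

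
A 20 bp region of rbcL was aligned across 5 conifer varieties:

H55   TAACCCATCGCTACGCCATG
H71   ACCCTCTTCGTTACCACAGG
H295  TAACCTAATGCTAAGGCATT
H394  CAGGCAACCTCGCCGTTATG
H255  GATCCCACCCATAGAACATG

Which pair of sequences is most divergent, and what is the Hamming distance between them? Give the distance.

16

Pairwise Hamming distances:
  H55 vs H71: 9
  H55 vs H295: 6
  H55 vs H394: 10
  H55 vs H255: 8
  H71 vs H295: 14
  H71 vs H394: 16
  H71 vs H255: 11
  H295 vs H394: 13
  H295 vs H255: 11
  H394 vs H255: 12
The largest is 16, between H71 and H394.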